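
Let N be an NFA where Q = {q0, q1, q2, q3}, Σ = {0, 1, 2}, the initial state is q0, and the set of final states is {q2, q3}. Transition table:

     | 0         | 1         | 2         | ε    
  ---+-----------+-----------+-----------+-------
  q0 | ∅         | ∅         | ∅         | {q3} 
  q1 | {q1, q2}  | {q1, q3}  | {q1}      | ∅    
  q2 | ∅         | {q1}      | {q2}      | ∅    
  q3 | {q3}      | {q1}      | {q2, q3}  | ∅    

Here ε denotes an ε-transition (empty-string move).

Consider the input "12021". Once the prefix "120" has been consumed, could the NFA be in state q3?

Start: ε-closure({q0}) = {q0, q3}.
Read '1': {q0, q3} → {q1}.
Read '2': {q1} → {q1}.
Read '0': {q1} → {q1, q2}.
State q3 is not in {q1, q2}.

No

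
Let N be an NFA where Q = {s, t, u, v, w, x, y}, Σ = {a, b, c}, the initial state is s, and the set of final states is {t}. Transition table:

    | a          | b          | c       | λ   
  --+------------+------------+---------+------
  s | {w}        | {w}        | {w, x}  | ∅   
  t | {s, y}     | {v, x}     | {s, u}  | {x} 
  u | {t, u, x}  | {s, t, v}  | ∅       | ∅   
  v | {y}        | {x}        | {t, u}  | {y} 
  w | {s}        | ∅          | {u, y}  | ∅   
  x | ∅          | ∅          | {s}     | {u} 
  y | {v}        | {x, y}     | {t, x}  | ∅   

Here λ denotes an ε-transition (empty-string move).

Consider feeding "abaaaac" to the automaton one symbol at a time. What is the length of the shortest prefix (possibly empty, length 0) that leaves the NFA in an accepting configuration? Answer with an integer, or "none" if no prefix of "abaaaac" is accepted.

Start in {s}.
Read 'a': s→{w}; now {w}.
Read 'b': w→∅; now ∅.
The set is empty and remains empty for the remaining 5 symbols.
No reachable set along the way intersects F.

none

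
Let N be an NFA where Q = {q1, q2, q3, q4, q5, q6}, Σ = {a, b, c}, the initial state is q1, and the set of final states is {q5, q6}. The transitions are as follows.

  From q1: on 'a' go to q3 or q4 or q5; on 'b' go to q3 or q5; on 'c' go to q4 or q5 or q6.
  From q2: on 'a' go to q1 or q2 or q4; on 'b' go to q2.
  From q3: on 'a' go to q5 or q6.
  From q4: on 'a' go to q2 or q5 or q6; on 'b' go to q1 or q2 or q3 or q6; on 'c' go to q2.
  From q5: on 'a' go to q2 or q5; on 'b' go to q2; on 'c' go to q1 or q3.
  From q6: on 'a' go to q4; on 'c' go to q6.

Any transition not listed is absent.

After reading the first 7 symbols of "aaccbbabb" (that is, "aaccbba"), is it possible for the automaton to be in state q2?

Yes

Start in {q1}.
Read 'a': {q1} → {q3, q4, q5}.
Read 'a': {q3, q4, q5} → {q2, q5, q6}.
Read 'c': {q2, q5, q6} → {q1, q3, q6}.
Read 'c': {q1, q3, q6} → {q4, q5, q6}.
Read 'b': {q4, q5, q6} → {q1, q2, q3, q6}.
Read 'b': {q1, q2, q3, q6} → {q2, q3, q5}.
Read 'a': {q2, q3, q5} → {q1, q2, q4, q5, q6}.
State q2 is in {q1, q2, q4, q5, q6}.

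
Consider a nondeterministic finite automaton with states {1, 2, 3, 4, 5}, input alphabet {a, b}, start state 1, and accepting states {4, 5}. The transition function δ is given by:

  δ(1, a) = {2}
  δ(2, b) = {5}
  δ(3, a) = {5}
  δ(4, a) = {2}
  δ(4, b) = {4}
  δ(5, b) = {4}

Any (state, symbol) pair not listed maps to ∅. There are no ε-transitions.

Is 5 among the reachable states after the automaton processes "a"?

No

Start in {1}.
Read 'a': 1→{2}; now {2}.
State 5 is not in {2}.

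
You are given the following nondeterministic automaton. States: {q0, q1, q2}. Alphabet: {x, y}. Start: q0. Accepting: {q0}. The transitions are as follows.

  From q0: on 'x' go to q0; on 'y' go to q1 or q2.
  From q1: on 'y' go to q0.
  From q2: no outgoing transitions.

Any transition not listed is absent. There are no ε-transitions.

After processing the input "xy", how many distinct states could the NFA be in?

Start in {q0}.
Read 'x': {q0} → {q0}.
Read 'y': {q0} → {q1, q2}.
That set has 2 states.

2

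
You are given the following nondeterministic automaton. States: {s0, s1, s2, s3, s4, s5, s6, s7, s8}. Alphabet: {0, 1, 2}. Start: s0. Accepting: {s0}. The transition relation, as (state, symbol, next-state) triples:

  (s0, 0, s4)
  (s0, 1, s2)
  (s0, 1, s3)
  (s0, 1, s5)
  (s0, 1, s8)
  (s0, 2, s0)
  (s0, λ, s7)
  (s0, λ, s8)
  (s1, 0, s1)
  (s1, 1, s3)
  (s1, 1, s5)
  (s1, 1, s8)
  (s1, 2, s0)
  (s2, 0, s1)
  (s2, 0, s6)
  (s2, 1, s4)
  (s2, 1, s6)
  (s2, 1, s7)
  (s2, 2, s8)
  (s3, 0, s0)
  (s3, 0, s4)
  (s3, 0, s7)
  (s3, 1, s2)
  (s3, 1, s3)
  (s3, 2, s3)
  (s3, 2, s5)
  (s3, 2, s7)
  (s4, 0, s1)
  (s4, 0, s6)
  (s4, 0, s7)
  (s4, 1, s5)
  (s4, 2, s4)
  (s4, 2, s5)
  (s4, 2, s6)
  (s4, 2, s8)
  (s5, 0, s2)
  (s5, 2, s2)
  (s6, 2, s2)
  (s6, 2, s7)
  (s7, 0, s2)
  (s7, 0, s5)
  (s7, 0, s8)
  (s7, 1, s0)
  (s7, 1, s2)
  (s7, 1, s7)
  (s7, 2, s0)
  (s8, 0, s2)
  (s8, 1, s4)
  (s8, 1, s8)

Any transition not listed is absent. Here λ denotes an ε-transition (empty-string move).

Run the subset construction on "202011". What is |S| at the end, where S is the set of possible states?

8

Start: ε-closure({s0}) = {s0, s7, s8}.
Read '2': {s0, s7, s8} → {s0, s7, s8}.
Read '0': {s0, s7, s8} → {s2, s4, s5, s8}.
Read '2': {s2, s4, s5, s8} → {s2, s4, s5, s6, s8}.
Read '0': {s2, s4, s5, s6, s8} → {s1, s2, s6, s7}.
Read '1': {s1, s2, s6, s7} → {s0, s2, s3, s4, s5, s6, s7, s8}.
Read '1': {s0, s2, s3, s4, s5, s6, s7, s8} → {s0, s2, s3, s4, s5, s6, s7, s8}.
That set has 8 states.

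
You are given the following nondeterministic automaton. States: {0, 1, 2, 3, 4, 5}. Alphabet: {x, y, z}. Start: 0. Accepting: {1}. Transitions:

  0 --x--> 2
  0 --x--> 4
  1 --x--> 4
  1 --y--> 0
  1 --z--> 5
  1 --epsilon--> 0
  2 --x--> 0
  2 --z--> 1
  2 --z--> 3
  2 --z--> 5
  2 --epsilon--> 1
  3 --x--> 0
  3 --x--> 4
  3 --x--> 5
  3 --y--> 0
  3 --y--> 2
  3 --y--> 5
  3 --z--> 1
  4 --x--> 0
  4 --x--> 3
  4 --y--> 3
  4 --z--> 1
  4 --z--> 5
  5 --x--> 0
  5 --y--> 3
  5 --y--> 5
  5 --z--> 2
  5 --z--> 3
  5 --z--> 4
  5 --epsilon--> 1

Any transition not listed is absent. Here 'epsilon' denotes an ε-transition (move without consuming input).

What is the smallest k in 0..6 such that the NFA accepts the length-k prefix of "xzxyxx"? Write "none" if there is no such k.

Start in {0}.
Read 'x': 0→{2, 4}; union {2, 4}; ε-closure = {0, 1, 2, 4}.
None of the earlier sets intersect F, but {0, 1, 2, 4} does.

1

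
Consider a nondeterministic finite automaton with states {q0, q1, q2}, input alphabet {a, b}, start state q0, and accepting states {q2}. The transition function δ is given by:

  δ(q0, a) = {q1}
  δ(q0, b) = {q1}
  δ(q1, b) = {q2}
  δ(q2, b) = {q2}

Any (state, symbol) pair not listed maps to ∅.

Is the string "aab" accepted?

Start in {q0}.
Read 'a': q0→{q1}; now {q1}.
Read 'a': q1→∅; now ∅.
The set is empty and remains empty for the remaining 1 symbol.
The final set ∅ contains no accepting state.

No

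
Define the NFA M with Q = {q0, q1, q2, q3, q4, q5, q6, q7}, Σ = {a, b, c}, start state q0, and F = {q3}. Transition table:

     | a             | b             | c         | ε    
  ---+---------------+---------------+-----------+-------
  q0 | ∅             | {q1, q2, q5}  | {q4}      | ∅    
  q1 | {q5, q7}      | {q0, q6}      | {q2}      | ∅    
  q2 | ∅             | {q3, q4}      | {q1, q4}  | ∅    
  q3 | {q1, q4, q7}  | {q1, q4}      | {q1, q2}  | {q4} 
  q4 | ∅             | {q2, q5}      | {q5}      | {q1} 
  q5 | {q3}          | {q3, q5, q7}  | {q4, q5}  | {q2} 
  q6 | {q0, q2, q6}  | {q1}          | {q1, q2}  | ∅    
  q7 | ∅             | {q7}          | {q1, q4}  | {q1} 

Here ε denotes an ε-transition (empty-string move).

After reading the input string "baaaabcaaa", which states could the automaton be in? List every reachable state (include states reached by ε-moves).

Start in {q0}.
Read 'b': q0→{q1, q2, q5}; now {q1, q2, q5}.
Read 'a': q1→{q5, q7}, q2→∅, q5→{q3}; union {q3, q5, q7}; ε-closure = {q1, q2, q3, q4, q5, q7}.
Read 'a': q1→{q5, q7}, q2→∅, q3→{q1, q4, q7}, q4→∅, q5→{q3}, q7→∅; union {q1, q3, q4, q5, q7}; ε-closure = {q1, q2, q3, q4, q5, q7}.
Read 'a': q1→{q5, q7}, q2→∅, q3→{q1, q4, q7}, q4→∅, q5→{q3}, q7→∅; union {q1, q3, q4, q5, q7}; ε-closure = {q1, q2, q3, q4, q5, q7}.
Read 'a': q1→{q5, q7}, q2→∅, q3→{q1, q4, q7}, q4→∅, q5→{q3}, q7→∅; union {q1, q3, q4, q5, q7}; ε-closure = {q1, q2, q3, q4, q5, q7}.
Read 'b': q1→{q0, q6}, q2→{q3, q4}, q3→{q1, q4}, q4→{q2, q5}, q5→{q3, q5, q7}, q7→{q7}; now {q0, q1, q2, q3, q4, q5, q6, q7}.
Read 'c': q0→{q4}, q1→{q2}, q2→{q1, q4}, q3→{q1, q2}, q4→{q5}, q5→{q4, q5}, q6→{q1, q2}, q7→{q1, q4}; now {q1, q2, q4, q5}.
Read 'a': q1→{q5, q7}, q2→∅, q4→∅, q5→{q3}; union {q3, q5, q7}; ε-closure = {q1, q2, q3, q4, q5, q7}.
Read 'a': q1→{q5, q7}, q2→∅, q3→{q1, q4, q7}, q4→∅, q5→{q3}, q7→∅; union {q1, q3, q4, q5, q7}; ε-closure = {q1, q2, q3, q4, q5, q7}.
Read 'a': q1→{q5, q7}, q2→∅, q3→{q1, q4, q7}, q4→∅, q5→{q3}, q7→∅; union {q1, q3, q4, q5, q7}; ε-closure = {q1, q2, q3, q4, q5, q7}.

{q1, q2, q3, q4, q5, q7}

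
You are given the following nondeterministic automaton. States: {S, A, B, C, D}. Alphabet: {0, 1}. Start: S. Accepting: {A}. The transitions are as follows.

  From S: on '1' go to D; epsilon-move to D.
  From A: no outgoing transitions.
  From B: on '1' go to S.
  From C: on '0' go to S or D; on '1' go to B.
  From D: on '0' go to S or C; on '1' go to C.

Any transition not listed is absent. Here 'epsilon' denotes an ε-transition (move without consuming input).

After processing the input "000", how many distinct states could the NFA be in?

3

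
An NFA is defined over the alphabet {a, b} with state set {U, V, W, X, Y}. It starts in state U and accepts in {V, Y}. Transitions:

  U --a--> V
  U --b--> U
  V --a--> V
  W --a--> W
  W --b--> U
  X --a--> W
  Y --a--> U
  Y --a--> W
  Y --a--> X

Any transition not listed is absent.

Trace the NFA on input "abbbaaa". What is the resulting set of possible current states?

∅

Start in {U}.
Read 'a': U→{V}; now {V}.
Read 'b': V→∅; now ∅.
The set is empty and remains empty for the remaining 5 symbols.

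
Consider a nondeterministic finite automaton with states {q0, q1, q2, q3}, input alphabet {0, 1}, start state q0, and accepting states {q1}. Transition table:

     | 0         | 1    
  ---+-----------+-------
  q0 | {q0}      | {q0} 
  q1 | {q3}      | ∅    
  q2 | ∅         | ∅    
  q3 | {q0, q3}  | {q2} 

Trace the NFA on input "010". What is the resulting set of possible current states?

{q0}

Start in {q0}.
Read '0': q0→{q0}; now {q0}.
Read '1': q0→{q0}; now {q0}.
Read '0': q0→{q0}; now {q0}.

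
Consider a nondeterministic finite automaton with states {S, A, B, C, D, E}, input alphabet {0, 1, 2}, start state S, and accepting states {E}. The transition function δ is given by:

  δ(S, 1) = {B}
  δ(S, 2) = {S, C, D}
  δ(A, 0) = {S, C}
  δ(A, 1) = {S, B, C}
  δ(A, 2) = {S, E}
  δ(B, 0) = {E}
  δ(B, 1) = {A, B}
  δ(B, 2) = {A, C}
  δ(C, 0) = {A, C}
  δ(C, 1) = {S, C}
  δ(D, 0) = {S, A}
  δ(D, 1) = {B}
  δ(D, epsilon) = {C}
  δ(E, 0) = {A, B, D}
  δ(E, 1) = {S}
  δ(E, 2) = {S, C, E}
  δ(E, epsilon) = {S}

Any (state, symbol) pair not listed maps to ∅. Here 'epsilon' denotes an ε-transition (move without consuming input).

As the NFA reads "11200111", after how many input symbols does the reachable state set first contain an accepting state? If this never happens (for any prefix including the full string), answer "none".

Start in {S}.
Read '1': {S} → {B}.
Read '1': {B} → {A, B}.
Read '2': {A, B} → {S, A, C, E}.
None of the earlier sets intersect F, but {S, A, C, E} does.

3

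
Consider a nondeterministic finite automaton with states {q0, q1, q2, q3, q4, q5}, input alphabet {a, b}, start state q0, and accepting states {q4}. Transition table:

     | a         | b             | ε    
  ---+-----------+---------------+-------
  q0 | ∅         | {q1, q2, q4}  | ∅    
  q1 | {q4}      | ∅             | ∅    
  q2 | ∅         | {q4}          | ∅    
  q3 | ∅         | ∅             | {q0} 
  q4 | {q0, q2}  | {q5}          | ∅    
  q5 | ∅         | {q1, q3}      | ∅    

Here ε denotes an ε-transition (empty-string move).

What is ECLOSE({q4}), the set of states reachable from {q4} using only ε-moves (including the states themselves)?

{q4}

Begin with {q4}.
No ε-moves leave this set, so the closure equals the set itself.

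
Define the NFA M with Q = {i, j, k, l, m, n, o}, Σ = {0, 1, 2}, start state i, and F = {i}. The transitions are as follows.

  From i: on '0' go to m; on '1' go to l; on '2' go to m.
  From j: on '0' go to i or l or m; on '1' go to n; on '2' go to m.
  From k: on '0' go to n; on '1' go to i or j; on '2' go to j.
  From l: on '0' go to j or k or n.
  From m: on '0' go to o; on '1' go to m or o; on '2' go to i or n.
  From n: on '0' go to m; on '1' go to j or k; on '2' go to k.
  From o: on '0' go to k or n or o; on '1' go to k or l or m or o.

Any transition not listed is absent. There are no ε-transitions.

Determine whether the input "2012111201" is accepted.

No

Start in {i}.
Read '2': {i} → {m}.
Read '0': {m} → {o}.
Read '1': {o} → {k, l, m, o}.
Read '2': {k, l, m, o} → {i, j, n}.
Read '1': {i, j, n} → {j, k, l, n}.
Read '1': {j, k, l, n} → {i, j, k, n}.
Read '1': {i, j, k, n} → {i, j, k, l, n}.
Read '2': {i, j, k, l, n} → {j, k, m}.
Read '0': {j, k, m} → {i, l, m, n, o}.
Read '1': {i, l, m, n, o} → {j, k, l, m, o}.
The final set {j, k, l, m, o} contains no accepting state.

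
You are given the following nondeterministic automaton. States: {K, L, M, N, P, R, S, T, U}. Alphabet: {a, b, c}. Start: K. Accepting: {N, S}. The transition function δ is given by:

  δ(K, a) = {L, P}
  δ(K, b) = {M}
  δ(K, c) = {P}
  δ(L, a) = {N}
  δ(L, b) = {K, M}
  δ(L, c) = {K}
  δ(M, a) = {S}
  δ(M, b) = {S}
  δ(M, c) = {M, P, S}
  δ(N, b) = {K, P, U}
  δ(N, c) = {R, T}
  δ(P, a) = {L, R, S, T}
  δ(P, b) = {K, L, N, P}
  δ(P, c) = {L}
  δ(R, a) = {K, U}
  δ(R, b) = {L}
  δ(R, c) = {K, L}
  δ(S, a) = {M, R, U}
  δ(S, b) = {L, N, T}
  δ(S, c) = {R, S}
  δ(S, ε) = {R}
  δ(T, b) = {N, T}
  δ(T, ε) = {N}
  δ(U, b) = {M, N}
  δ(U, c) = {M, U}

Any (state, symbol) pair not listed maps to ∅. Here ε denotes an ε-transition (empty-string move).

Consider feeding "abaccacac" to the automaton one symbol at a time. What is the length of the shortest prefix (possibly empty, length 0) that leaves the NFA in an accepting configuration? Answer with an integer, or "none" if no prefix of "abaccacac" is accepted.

Start in {K}.
Read 'a': K→{L, P}; now {L, P}.
Read 'b': L→{K, M}, P→{K, L, N, P}; now {K, L, M, N, P}.
None of the earlier sets intersect F, but {K, L, M, N, P} does.

2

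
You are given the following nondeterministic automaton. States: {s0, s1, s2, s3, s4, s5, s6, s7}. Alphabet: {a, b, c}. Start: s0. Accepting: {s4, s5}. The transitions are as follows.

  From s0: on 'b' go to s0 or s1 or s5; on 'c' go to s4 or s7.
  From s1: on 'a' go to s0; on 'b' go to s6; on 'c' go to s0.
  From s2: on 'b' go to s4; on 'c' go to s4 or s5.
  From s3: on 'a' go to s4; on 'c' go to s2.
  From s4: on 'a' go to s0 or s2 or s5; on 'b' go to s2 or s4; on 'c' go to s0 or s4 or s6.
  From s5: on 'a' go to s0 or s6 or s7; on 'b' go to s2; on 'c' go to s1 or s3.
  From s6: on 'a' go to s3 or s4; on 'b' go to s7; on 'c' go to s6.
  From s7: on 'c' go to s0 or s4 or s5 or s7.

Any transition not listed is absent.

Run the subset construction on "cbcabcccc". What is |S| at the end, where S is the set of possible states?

8

Start in {s0}.
Read 'c': s0→{s4, s7}; now {s4, s7}.
Read 'b': s4→{s2, s4}, s7→∅; now {s2, s4}.
Read 'c': s2→{s4, s5}, s4→{s0, s4, s6}; now {s0, s4, s5, s6}.
Read 'a': s0→∅, s4→{s0, s2, s5}, s5→{s0, s6, s7}, s6→{s3, s4}; now {s0, s2, s3, s4, s5, s6, s7}.
Read 'b': s0→{s0, s1, s5}, s2→{s4}, s3→∅, s4→{s2, s4}, s5→{s2}, s6→{s7}, s7→∅; now {s0, s1, s2, s4, s5, s7}.
Read 'c': s0→{s4, s7}, s1→{s0}, s2→{s4, s5}, s4→{s0, s4, s6}, s5→{s1, s3}, s7→{s0, s4, s5, s7}; now {s0, s1, s3, s4, s5, s6, s7}.
Read 'c': s0→{s4, s7}, s1→{s0}, s3→{s2}, s4→{s0, s4, s6}, s5→{s1, s3}, s6→{s6}, s7→{s0, s4, s5, s7}; now {s0, s1, s2, s3, s4, s5, s6, s7}.
Read 'c': s0→{s4, s7}, s1→{s0}, s2→{s4, s5}, s3→{s2}, s4→{s0, s4, s6}, s5→{s1, s3}, s6→{s6}, s7→{s0, s4, s5, s7}; now {s0, s1, s2, s3, s4, s5, s6, s7}.
Read 'c': s0→{s4, s7}, s1→{s0}, s2→{s4, s5}, s3→{s2}, s4→{s0, s4, s6}, s5→{s1, s3}, s6→{s6}, s7→{s0, s4, s5, s7}; now {s0, s1, s2, s3, s4, s5, s6, s7}.
That set has 8 states.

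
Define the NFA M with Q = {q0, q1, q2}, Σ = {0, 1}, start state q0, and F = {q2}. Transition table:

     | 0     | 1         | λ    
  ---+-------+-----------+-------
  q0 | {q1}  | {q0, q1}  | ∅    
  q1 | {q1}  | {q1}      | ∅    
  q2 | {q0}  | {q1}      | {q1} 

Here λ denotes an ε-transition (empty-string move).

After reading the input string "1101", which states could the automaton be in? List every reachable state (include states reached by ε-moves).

Start in {q0}.
Read '1': {q0} → {q0, q1}.
Read '1': {q0, q1} → {q0, q1}.
Read '0': {q0, q1} → {q1}.
Read '1': {q1} → {q1}.

{q1}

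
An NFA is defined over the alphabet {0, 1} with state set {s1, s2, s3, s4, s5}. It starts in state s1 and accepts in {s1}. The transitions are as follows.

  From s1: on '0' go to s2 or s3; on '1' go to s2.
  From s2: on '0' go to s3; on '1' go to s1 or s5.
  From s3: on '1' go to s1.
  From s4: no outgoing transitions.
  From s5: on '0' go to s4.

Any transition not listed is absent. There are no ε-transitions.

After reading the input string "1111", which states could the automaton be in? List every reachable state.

{s1, s5}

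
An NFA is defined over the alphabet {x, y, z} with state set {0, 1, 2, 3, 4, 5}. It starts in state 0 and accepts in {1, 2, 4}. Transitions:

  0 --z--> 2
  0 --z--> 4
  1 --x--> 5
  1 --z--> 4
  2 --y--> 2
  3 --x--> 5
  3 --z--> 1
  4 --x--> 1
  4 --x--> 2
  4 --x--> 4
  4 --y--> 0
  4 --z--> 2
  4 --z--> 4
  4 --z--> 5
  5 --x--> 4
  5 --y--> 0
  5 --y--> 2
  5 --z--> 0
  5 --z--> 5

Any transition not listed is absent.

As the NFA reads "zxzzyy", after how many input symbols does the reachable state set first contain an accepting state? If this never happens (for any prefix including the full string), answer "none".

1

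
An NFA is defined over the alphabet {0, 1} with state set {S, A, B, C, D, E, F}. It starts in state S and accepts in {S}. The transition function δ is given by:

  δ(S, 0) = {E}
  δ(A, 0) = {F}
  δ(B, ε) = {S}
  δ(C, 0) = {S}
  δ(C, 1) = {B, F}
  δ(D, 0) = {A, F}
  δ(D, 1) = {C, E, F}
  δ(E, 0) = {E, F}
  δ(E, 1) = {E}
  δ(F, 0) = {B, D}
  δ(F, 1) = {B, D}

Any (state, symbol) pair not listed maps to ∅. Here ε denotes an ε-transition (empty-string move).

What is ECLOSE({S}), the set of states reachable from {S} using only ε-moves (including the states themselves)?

{S}

Begin with {S}.
No ε-moves leave this set, so the closure equals the set itself.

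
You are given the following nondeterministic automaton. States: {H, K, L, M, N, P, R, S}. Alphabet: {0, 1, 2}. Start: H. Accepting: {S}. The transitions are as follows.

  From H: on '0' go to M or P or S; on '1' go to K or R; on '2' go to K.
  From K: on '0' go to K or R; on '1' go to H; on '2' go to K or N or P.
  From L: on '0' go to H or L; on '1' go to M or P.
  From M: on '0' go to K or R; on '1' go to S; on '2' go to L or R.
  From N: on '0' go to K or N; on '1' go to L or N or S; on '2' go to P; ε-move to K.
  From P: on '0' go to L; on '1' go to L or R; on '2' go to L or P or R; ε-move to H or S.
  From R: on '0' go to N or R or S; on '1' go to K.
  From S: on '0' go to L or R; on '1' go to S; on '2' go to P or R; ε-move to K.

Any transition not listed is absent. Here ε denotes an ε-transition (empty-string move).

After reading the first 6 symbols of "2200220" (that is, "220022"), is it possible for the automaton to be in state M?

Start in {H}.
Read '2': {H} → {K}.
Read '2': {K} → {H, K, N, P, S}.
Read '0': {H, K, N, P, S} → {H, K, L, M, N, P, R, S}.
Read '0': {H, K, L, M, N, P, R, S} → {H, K, L, M, N, P, R, S}.
Read '2': {H, K, L, M, N, P, R, S} → {H, K, L, N, P, R, S}.
Read '2': {H, K, L, N, P, R, S} → {H, K, L, N, P, R, S}.
State M is not in {H, K, L, N, P, R, S}.

No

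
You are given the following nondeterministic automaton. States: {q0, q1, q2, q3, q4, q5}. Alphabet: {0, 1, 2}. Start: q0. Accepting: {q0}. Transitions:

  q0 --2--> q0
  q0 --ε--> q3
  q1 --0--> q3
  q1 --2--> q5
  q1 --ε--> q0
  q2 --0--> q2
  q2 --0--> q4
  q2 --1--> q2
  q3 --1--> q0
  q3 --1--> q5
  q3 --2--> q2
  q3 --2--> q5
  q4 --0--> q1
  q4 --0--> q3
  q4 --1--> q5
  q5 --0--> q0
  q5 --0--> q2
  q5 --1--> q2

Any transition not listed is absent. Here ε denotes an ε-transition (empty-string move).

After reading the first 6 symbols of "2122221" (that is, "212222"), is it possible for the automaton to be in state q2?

Yes

Start: ε-closure({q0}) = {q0, q3}.
Read '2': q0→{q0}, q3→{q2, q5}; union {q0, q2, q5}; ε-closure = {q0, q2, q3, q5}.
Read '1': q0→∅, q2→{q2}, q3→{q0, q5}, q5→{q2}; union {q0, q2, q5}; ε-closure = {q0, q2, q3, q5}.
Read '2': q0→{q0}, q2→∅, q3→{q2, q5}, q5→∅; union {q0, q2, q5}; ε-closure = {q0, q2, q3, q5}.
Read '2': q0→{q0}, q2→∅, q3→{q2, q5}, q5→∅; union {q0, q2, q5}; ε-closure = {q0, q2, q3, q5}.
Read '2': q0→{q0}, q2→∅, q3→{q2, q5}, q5→∅; union {q0, q2, q5}; ε-closure = {q0, q2, q3, q5}.
Read '2': q0→{q0}, q2→∅, q3→{q2, q5}, q5→∅; union {q0, q2, q5}; ε-closure = {q0, q2, q3, q5}.
State q2 is in {q0, q2, q3, q5}.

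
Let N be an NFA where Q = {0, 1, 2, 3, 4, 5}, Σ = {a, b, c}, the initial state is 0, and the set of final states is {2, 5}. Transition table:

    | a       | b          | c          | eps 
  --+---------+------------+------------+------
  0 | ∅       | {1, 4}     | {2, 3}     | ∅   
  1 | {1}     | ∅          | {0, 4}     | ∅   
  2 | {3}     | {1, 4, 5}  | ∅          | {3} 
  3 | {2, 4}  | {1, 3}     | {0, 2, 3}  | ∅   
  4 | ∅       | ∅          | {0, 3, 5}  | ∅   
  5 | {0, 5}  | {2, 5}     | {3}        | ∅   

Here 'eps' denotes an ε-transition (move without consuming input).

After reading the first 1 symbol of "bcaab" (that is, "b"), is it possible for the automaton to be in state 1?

Yes

Start in {0}.
Read 'b': {0} → {1, 4}.
State 1 is in {1, 4}.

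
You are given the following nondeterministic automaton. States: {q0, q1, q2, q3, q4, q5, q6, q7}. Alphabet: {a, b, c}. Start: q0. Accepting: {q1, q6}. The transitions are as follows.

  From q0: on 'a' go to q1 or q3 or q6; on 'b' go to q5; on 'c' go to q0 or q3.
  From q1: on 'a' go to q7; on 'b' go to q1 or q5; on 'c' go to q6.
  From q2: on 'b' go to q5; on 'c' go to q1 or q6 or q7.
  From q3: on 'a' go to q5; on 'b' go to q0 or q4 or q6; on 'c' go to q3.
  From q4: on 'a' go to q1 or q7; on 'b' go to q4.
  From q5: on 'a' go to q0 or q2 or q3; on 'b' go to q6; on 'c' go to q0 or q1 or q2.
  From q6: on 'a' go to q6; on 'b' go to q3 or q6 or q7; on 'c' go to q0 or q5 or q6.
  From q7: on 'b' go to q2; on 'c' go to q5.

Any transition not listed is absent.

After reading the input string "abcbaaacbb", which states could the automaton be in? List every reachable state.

{q0, q1, q2, q3, q4, q5, q6, q7}

Start in {q0}.
Read 'a': q0→{q1, q3, q6}; now {q1, q3, q6}.
Read 'b': q1→{q1, q5}, q3→{q0, q4, q6}, q6→{q3, q6, q7}; now {q0, q1, q3, q4, q5, q6, q7}.
Read 'c': q0→{q0, q3}, q1→{q6}, q3→{q3}, q4→∅, q5→{q0, q1, q2}, q6→{q0, q5, q6}, q7→{q5}; now {q0, q1, q2, q3, q5, q6}.
Read 'b': q0→{q5}, q1→{q1, q5}, q2→{q5}, q3→{q0, q4, q6}, q5→{q6}, q6→{q3, q6, q7}; now {q0, q1, q3, q4, q5, q6, q7}.
Read 'a': q0→{q1, q3, q6}, q1→{q7}, q3→{q5}, q4→{q1, q7}, q5→{q0, q2, q3}, q6→{q6}, q7→∅; now {q0, q1, q2, q3, q5, q6, q7}.
Read 'a': q0→{q1, q3, q6}, q1→{q7}, q2→∅, q3→{q5}, q5→{q0, q2, q3}, q6→{q6}, q7→∅; now {q0, q1, q2, q3, q5, q6, q7}.
Read 'a': q0→{q1, q3, q6}, q1→{q7}, q2→∅, q3→{q5}, q5→{q0, q2, q3}, q6→{q6}, q7→∅; now {q0, q1, q2, q3, q5, q6, q7}.
Read 'c': q0→{q0, q3}, q1→{q6}, q2→{q1, q6, q7}, q3→{q3}, q5→{q0, q1, q2}, q6→{q0, q5, q6}, q7→{q5}; now {q0, q1, q2, q3, q5, q6, q7}.
Read 'b': q0→{q5}, q1→{q1, q5}, q2→{q5}, q3→{q0, q4, q6}, q5→{q6}, q6→{q3, q6, q7}, q7→{q2}; now {q0, q1, q2, q3, q4, q5, q6, q7}.
Read 'b': q0→{q5}, q1→{q1, q5}, q2→{q5}, q3→{q0, q4, q6}, q4→{q4}, q5→{q6}, q6→{q3, q6, q7}, q7→{q2}; now {q0, q1, q2, q3, q4, q5, q6, q7}.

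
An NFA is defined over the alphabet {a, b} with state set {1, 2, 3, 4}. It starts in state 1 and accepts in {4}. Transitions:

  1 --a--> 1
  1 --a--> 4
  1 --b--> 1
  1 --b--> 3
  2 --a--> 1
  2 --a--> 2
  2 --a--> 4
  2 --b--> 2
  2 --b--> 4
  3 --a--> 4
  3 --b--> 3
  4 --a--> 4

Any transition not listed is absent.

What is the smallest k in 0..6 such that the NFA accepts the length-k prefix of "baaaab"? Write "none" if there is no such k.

2

Start in {1}.
Read 'b': 1→{1, 3}; now {1, 3}.
Read 'a': 1→{1, 4}, 3→{4}; now {1, 4}.
None of the earlier sets intersect F, but {1, 4} does.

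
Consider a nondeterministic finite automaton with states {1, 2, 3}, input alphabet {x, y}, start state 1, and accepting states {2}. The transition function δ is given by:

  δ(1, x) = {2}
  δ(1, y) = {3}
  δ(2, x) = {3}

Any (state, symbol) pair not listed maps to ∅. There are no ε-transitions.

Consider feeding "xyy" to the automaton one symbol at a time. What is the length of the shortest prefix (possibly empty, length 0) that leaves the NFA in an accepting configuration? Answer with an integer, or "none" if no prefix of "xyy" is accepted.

1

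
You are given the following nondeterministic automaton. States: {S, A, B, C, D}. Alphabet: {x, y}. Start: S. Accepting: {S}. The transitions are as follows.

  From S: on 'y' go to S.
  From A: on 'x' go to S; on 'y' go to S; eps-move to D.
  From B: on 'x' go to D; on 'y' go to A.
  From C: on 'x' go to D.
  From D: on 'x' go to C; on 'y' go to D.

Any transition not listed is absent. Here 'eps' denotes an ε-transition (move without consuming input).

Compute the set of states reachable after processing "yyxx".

Start in {S}.
Read 'y': {S} → {S}.
Read 'y': {S} → {S}.
Read 'x': {S} → ∅.
The set is empty and remains empty for the remaining 1 symbol.

∅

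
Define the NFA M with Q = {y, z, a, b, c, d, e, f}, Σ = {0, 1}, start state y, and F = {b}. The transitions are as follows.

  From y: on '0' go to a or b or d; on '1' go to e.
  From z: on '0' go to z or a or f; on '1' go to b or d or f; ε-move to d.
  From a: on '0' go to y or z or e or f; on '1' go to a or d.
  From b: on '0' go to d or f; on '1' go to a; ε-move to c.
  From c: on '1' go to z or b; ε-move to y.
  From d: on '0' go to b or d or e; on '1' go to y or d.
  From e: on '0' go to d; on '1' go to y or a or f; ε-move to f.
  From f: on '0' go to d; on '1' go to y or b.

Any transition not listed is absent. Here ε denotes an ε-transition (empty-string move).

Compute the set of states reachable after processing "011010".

Start in {y}.
Read '0': {y} → {y, a, b, c, d}.
Read '1': {y, a, b, c, d} → {y, z, a, b, c, d, e, f}.
Read '1': {y, z, a, b, c, d, e, f} → {y, z, a, b, c, d, e, f}.
Read '0': {y, z, a, b, c, d, e, f} → {y, z, a, b, c, d, e, f}.
Read '1': {y, z, a, b, c, d, e, f} → {y, z, a, b, c, d, e, f}.
Read '0': {y, z, a, b, c, d, e, f} → {y, z, a, b, c, d, e, f}.

{y, z, a, b, c, d, e, f}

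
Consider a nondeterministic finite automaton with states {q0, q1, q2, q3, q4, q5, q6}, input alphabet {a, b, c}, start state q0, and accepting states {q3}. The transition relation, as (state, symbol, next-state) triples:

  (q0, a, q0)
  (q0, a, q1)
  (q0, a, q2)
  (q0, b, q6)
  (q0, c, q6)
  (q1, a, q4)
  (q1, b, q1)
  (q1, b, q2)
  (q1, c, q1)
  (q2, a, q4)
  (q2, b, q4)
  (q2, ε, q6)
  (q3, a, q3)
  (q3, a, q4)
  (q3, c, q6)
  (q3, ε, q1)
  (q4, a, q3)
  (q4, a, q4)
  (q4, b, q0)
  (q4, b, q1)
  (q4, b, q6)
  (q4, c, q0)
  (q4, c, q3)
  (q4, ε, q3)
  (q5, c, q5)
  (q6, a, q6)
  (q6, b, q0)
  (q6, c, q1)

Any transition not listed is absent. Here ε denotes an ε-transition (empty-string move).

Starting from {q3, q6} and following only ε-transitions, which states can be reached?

Begin with {q3, q6}.
ε-move q3 → q1; add q1.

{q1, q3, q6}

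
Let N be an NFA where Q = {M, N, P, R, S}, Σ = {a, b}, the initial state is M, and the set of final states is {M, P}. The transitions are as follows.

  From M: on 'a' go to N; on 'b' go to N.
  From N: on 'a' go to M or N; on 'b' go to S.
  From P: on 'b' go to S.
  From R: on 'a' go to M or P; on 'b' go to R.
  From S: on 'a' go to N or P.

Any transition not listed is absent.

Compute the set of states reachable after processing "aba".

{N, P}

Start in {M}.
Read 'a': M→{N}; now {N}.
Read 'b': N→{S}; now {S}.
Read 'a': S→{N, P}; now {N, P}.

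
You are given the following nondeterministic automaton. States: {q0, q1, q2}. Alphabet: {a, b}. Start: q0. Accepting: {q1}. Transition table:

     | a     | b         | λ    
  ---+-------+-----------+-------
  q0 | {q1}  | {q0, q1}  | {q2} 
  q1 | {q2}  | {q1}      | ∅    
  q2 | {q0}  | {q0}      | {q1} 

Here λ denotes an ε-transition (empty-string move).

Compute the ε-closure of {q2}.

Begin with {q2}.
ε-move q2 → q1; add q1.

{q1, q2}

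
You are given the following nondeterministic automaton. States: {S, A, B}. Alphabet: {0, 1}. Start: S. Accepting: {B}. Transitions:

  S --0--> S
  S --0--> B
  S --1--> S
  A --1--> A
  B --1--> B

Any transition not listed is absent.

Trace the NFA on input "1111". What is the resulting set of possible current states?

{S}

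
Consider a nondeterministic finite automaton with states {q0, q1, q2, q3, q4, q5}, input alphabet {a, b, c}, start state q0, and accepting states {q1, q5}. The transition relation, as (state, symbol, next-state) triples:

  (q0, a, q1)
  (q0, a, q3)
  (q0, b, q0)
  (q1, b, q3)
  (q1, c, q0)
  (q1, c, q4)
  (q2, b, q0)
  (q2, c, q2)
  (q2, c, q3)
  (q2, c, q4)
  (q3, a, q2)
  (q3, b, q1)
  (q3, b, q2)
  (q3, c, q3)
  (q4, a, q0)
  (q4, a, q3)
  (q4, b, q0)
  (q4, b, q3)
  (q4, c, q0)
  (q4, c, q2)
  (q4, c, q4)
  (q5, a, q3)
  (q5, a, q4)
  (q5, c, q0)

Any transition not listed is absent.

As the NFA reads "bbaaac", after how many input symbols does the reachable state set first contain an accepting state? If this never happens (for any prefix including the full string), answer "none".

3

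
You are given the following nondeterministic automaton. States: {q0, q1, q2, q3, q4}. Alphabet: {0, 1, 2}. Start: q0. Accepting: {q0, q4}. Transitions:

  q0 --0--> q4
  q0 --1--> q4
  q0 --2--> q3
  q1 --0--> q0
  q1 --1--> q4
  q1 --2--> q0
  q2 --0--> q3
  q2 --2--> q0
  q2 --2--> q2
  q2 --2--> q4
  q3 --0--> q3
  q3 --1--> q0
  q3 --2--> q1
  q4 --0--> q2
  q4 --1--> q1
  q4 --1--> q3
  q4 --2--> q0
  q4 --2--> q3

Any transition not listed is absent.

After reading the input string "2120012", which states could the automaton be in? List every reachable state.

{q3}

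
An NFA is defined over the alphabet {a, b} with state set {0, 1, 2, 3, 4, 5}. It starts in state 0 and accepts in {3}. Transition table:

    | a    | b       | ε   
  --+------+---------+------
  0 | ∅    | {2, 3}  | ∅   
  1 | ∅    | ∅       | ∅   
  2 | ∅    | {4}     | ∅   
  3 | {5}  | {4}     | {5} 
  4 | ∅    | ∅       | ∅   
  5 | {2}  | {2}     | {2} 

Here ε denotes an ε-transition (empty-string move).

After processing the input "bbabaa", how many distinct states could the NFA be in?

0

Start in {0}.
Read 'b': 0→{2, 3}; union {2, 3}; ε-closure = {2, 3, 5}.
Read 'b': 2→{4}, 3→{4}, 5→{2}; now {2, 4}.
Read 'a': 2→∅, 4→∅; now ∅.
The set is empty and remains empty for the remaining 3 symbols.
That set has 0 states.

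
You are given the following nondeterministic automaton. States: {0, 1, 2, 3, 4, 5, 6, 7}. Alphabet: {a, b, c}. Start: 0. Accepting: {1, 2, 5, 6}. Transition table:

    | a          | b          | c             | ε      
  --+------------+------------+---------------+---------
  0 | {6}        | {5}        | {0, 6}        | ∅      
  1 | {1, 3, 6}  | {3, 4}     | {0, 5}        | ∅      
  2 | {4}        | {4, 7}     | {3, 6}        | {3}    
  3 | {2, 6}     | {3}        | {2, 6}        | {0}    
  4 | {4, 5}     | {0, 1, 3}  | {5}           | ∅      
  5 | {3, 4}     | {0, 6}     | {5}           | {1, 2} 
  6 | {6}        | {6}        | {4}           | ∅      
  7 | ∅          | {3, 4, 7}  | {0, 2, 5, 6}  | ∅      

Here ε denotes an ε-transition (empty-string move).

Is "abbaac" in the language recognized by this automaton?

No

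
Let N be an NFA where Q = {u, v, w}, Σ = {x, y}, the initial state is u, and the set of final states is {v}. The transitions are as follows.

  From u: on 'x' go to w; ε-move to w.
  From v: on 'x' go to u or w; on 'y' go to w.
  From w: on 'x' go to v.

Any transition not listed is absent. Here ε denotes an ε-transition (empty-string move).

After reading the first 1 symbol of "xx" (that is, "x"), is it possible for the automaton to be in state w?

Yes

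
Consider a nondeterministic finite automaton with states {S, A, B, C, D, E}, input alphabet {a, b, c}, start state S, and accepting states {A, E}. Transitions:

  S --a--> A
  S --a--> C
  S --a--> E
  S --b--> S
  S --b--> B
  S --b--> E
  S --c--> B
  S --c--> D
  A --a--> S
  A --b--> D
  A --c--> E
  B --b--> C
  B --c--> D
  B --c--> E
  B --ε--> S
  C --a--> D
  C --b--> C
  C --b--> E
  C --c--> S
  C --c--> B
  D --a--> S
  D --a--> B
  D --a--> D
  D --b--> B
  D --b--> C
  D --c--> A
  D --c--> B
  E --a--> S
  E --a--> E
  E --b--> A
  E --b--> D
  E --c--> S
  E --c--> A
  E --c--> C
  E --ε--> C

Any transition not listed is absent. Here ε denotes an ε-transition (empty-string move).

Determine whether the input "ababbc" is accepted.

Yes

Start in {S}.
Read 'a': S→{A, C, E}; now {A, C, E}.
Read 'b': A→{D}, C→{C, E}, E→{A, D}; now {A, C, D, E}.
Read 'a': A→{S}, C→{D}, D→{S, B, D}, E→{S, E}; union {S, B, D, E}; ε-closure = {S, B, C, D, E}.
Read 'b': S→{S, B, E}, B→{C}, C→{C, E}, D→{B, C}, E→{A, D}; now {S, A, B, C, D, E}.
Read 'b': S→{S, B, E}, A→{D}, B→{C}, C→{C, E}, D→{B, C}, E→{A, D}; now {S, A, B, C, D, E}.
Read 'c': S→{B, D}, A→{E}, B→{D, E}, C→{S, B}, D→{A, B}, E→{S, A, C}; now {S, A, B, C, D, E}.
The final set {S, A, B, C, D, E} contains the accepting states A, E.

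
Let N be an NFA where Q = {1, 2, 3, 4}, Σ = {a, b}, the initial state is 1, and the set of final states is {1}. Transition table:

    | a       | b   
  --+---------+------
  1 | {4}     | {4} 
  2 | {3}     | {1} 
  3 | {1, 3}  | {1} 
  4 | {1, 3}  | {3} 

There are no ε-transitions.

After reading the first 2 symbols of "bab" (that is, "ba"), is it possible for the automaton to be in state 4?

Start in {1}.
Read 'b': {1} → {4}.
Read 'a': {4} → {1, 3}.
State 4 is not in {1, 3}.

No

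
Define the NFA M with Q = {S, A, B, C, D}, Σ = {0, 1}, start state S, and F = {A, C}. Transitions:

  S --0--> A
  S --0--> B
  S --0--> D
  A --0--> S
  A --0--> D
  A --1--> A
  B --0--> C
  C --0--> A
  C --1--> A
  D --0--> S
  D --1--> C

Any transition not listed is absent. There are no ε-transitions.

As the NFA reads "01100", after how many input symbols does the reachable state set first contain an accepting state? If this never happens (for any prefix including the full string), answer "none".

1

Start in {S}.
Read '0': {S} → {A, B, D}.
None of the earlier sets intersect F, but {A, B, D} does.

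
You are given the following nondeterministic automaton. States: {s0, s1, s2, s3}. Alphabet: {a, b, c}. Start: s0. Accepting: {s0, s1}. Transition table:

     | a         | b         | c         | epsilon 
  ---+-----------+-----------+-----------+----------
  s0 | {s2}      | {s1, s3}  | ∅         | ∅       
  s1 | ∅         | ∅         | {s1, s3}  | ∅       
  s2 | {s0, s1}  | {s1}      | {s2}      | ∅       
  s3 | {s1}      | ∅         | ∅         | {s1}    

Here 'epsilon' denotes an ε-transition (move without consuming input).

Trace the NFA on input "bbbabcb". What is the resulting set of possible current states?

∅

Start in {s0}.
Read 'b': s0→{s1, s3}; now {s1, s3}.
Read 'b': s1→∅, s3→∅; now ∅.
The set is empty and remains empty for the remaining 5 symbols.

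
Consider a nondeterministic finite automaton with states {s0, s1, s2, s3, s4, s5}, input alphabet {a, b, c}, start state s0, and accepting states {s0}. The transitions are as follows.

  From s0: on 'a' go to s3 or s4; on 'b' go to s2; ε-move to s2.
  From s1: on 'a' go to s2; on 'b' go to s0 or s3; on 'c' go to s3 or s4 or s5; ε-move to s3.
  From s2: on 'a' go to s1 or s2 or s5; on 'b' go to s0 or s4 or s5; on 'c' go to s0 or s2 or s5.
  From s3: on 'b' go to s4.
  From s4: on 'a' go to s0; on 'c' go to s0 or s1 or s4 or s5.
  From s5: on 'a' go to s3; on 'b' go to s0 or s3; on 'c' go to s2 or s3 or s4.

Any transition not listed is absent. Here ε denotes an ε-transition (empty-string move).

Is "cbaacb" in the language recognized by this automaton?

Yes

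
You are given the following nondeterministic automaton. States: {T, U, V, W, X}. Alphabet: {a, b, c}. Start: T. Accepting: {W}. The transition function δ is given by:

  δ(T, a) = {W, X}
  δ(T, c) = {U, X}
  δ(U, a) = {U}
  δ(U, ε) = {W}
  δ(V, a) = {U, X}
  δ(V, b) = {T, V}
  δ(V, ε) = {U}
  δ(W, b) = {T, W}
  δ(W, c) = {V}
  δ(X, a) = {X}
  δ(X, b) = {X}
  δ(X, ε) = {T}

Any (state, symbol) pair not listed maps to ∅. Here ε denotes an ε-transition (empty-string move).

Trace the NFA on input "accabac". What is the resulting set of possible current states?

Start in {T}.
Read 'a': T→{W, X}; union {W, X}; ε-closure = {T, W, X}.
Read 'c': T→{U, X}, W→{V}, X→∅; union {U, V, X}; ε-closure = {T, U, V, W, X}.
Read 'c': T→{U, X}, U→∅, V→∅, W→{V}, X→∅; union {U, V, X}; ε-closure = {T, U, V, W, X}.
Read 'a': T→{W, X}, U→{U}, V→{U, X}, W→∅, X→{X}; union {U, W, X}; ε-closure = {T, U, W, X}.
Read 'b': T→∅, U→∅, W→{T, W}, X→{X}; now {T, W, X}.
Read 'a': T→{W, X}, W→∅, X→{X}; union {W, X}; ε-closure = {T, W, X}.
Read 'c': T→{U, X}, W→{V}, X→∅; union {U, V, X}; ε-closure = {T, U, V, W, X}.

{T, U, V, W, X}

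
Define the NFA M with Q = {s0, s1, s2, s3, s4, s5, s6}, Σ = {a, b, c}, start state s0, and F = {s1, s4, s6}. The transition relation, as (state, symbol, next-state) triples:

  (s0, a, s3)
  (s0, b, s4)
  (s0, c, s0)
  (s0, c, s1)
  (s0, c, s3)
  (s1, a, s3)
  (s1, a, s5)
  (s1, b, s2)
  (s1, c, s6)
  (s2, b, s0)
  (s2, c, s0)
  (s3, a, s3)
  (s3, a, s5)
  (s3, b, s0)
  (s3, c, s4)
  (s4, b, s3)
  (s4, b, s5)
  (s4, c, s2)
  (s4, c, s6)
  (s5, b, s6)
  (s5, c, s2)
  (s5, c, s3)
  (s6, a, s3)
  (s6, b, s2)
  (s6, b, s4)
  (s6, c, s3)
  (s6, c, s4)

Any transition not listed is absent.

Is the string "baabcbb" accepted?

No

Start in {s0}.
Read 'b': s0→{s4}; now {s4}.
Read 'a': s4→∅; now ∅.
The set is empty and remains empty for the remaining 5 symbols.
The final set ∅ contains no accepting state.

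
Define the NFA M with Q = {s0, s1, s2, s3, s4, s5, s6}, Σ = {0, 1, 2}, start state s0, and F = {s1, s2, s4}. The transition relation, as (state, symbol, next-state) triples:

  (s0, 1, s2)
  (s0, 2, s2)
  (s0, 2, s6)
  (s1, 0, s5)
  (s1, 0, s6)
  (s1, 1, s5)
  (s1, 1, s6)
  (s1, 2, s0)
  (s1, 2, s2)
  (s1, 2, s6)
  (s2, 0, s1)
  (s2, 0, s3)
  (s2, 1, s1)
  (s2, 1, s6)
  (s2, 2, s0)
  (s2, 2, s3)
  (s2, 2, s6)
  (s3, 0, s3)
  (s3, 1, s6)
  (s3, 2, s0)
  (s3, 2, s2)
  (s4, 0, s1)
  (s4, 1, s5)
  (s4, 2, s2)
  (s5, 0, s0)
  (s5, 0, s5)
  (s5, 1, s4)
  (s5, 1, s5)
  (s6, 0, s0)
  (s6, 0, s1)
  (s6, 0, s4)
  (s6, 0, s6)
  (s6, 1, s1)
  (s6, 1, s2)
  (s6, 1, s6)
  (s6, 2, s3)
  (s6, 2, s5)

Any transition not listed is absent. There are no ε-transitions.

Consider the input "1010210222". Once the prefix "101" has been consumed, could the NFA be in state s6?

Yes

Start in {s0}.
Read '1': s0→{s2}; now {s2}.
Read '0': s2→{s1, s3}; now {s1, s3}.
Read '1': s1→{s5, s6}, s3→{s6}; now {s5, s6}.
State s6 is in {s5, s6}.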